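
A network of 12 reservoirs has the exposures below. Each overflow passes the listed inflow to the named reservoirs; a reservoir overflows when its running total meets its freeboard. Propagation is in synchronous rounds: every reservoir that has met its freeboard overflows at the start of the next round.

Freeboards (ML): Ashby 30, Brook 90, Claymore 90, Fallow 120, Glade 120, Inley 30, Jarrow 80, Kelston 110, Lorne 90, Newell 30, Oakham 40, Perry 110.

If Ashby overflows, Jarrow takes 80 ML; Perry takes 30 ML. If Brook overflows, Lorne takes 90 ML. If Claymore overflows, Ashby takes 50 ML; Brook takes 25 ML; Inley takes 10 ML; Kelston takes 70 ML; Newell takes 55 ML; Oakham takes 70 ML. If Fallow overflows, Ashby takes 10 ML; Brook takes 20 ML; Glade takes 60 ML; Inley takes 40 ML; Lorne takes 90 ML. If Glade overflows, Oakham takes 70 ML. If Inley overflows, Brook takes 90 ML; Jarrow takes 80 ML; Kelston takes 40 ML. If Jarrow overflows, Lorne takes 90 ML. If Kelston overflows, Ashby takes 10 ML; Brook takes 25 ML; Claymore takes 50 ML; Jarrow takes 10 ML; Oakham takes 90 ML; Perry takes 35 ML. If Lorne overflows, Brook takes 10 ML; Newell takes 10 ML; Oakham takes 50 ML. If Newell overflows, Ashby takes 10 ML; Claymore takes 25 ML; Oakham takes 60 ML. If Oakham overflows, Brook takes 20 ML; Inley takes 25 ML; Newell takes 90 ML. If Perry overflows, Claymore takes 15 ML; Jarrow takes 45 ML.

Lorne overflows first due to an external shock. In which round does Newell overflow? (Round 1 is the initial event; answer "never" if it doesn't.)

Round 1 — Lorne overflows (initial).
  Brook: +10 → 10 < 90
  Newell: +10 → 10 < 30
  Oakham: +50 → 50 ≥ 40
Round 2 — Oakham overflows.
  Brook: +20 → 30 < 90
  Inley: +25 → 25 < 30
  Newell: +90 → 100 ≥ 30
Round 3 — Newell overflows.
  Ashby: +10 → 10 < 30
  Claymore: +25 → 25 < 90
No further overflows.

3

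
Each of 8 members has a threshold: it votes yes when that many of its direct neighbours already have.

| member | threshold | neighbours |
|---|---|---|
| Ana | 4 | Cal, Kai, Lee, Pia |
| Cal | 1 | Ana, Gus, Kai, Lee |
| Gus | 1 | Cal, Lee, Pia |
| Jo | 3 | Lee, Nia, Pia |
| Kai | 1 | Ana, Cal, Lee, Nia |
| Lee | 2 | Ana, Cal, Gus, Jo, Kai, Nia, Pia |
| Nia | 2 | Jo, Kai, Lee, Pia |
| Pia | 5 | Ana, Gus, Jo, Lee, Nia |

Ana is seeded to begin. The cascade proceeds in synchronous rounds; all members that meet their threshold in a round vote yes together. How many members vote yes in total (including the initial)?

Round 1 — Ana votes yes (initial).
Round 2 — checking thresholds:
  Cal: 1 of 4 neighbours ≥ 1, votes yes.
  Kai: 1 of 4 neighbours ≥ 1, votes yes.
  Lee: 1 of 7 neighbours < 2, below threshold.
  Pia: 1 of 5 neighbours < 5, below threshold.
Round 3 — checking thresholds:
  Gus: 1 of 3 neighbours ≥ 1, votes yes.
  Lee: 3 of 7 neighbours ≥ 2, votes yes.
  Nia: 1 of 4 neighbours < 2, below threshold.
  Pia: 1 of 5 neighbours < 5, below threshold.
Round 4 — checking thresholds:
  Jo: 1 of 3 neighbours < 3, below threshold.
  Nia: 2 of 4 neighbours ≥ 2, votes yes.
  Pia: 3 of 5 neighbours < 5, below threshold.
Round 5 — no new yes votes; cascade stops.

6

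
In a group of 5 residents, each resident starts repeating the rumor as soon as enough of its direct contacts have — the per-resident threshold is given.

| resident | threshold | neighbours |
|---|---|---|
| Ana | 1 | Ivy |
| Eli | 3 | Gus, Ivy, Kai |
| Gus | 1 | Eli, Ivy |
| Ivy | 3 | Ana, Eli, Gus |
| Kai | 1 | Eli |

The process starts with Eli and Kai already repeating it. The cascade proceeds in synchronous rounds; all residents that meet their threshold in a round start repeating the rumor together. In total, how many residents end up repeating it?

Round 1 — Eli, Kai start repeating the rumor (initial).
Round 2 — checking thresholds:
  Gus: 1 of 2 neighbours ≥ 1, starts repeating the rumor.
  Ivy: 1 of 3 neighbours < 3, not yet.
Round 3 — no new spreads; cascade stops.

3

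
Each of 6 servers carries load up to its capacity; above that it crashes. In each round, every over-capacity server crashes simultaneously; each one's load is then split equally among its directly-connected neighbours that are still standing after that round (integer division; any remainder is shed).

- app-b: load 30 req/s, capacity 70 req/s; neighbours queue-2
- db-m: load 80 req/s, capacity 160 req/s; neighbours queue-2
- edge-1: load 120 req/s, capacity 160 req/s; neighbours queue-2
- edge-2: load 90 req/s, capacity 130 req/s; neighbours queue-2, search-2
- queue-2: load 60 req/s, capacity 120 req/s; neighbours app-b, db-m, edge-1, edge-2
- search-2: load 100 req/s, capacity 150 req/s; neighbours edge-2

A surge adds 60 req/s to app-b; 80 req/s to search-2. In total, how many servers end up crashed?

Round 1 — app-b at 90 > 70; search-2 at 180 > 150. app-b, search-2 crash.
  app-b sheds 90 req/s to queue-2: 90 each.
    queue-2: 60+90 = 150 > 120
  search-2 sheds 180 req/s to edge-2: 180 each.
    edge-2: 90+180 = 270 > 130
Round 2 — edge-2, queue-2 crash.
  edge-2 sheds 270 req/s: no online neighbours, lost.
  queue-2 sheds 150 req/s to db-m, edge-1: 75 each.
    db-m: 80+75 = 155 ≤ 160
    edge-1: 120+75 = 195 > 160
Round 3 — edge-1 crashes.
  edge-1 sheds 195 req/s: no online neighbours, lost.
No further crashes.

5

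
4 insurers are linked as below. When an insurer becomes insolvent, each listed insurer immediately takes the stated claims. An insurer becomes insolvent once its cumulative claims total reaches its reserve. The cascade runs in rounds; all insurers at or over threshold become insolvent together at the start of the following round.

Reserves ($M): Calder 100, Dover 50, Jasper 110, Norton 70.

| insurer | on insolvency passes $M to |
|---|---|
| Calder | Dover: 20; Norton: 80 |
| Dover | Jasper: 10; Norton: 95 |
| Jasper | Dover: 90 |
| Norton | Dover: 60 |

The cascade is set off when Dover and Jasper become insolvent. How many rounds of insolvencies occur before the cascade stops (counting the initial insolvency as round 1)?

Round 1 — Dover, Jasper become insolvent (initial).
  Norton: +95 → 95 ≥ 70
Round 2 — Norton becomes insolvent.
No further insolvencies.

2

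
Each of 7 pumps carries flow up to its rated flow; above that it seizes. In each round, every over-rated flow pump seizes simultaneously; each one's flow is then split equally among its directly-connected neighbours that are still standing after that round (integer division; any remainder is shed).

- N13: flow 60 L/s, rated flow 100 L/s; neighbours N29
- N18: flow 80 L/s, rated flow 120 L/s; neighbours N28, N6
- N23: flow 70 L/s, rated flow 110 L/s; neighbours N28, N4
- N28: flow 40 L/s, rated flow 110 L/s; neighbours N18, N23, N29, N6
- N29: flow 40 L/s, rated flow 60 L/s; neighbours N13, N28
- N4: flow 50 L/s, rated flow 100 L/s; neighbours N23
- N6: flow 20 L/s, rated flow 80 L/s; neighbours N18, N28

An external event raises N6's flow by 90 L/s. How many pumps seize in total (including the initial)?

7

Round 1 — N6 at 110 > 80. N6 seizes.
  N6 sheds 110 L/s to N18, N28: 55 each.
    N18: 80+55 = 135 > 120
    N28: 40+55 = 95 ≤ 110
Round 2 — N18 seizes.
  N18 sheds 135 L/s to N28: 135 each.
    N28: 95+135 = 230 > 110
Round 3 — N28 seizes.
  N28 sheds 230 L/s to N23, N29: 115 each.
    N23: 70+115 = 185 > 110
    N29: 40+115 = 155 > 60
Round 4 — N23, N29 seize.
  N23 sheds 185 L/s to N4: 185 each.
    N4: 50+185 = 235 > 100
  N29 sheds 155 L/s to N13: 155 each.
    N13: 60+155 = 215 > 100
Round 5 — N13, N4 seize.
  N13 sheds 215 L/s: no online neighbours, lost.
  N4 sheds 235 L/s: no online neighbours, lost.
No further seizures.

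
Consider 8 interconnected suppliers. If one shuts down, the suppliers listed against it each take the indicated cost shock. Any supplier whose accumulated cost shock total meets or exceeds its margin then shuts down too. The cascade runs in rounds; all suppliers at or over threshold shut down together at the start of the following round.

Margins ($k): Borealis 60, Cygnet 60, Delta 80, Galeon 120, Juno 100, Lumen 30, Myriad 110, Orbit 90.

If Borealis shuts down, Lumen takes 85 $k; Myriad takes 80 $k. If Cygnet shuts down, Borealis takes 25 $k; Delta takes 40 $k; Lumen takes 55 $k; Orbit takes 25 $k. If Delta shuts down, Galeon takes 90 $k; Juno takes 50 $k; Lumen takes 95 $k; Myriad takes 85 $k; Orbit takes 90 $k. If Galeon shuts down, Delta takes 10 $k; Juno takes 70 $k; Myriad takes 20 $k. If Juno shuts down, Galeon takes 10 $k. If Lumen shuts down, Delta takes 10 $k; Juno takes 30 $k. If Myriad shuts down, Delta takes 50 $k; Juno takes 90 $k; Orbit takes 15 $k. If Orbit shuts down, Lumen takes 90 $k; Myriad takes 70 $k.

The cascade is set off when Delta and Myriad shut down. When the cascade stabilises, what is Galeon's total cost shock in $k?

100

Round 1 — Delta, Myriad shut down (initial).
  Galeon: +90 → 90 < 120
  Juno: +50+90 → 140 ≥ 100
  Lumen: +95 → 95 ≥ 30
  Orbit: +90+15 → 105 ≥ 90
Round 2 — Juno, Lumen, Orbit shut down.
  Galeon: +10 → 100 < 120
No further shutdowns.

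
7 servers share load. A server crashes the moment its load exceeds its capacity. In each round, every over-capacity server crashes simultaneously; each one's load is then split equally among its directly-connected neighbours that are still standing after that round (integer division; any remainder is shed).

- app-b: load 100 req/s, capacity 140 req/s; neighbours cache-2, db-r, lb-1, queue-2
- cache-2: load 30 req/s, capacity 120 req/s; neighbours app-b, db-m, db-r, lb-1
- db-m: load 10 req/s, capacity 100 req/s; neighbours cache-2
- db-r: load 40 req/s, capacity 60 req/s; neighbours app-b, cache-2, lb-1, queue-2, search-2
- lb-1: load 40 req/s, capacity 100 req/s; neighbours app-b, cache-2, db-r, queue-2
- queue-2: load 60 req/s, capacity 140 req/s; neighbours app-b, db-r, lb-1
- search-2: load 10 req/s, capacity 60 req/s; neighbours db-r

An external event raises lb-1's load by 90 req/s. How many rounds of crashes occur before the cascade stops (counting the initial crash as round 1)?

5

Round 1 — lb-1 at 130 > 100. lb-1 crashes.
  lb-1 sheds 130 req/s to app-b, cache-2, db-r, queue-2: 32 each (2 lost).
    app-b: 100+32 = 132 ≤ 140
    cache-2: 30+32 = 62 ≤ 120
    db-r: 40+32 = 72 > 60
    queue-2: 60+32 = 92 ≤ 140
Round 2 — db-r crashes.
  db-r sheds 72 req/s to app-b, cache-2, queue-2, search-2: 18 each.
    app-b: 132+18 = 150 > 140
    cache-2: 62+18 = 80 ≤ 120
    queue-2: 92+18 = 110 ≤ 140
    search-2: 10+18 = 28 ≤ 60
Round 3 — app-b crashes.
  app-b sheds 150 req/s to cache-2, queue-2: 75 each.
    cache-2: 80+75 = 155 > 120
    queue-2: 110+75 = 185 > 140
Round 4 — cache-2, queue-2 crash.
  cache-2 sheds 155 req/s to db-m: 155 each.
    db-m: 10+155 = 165 > 100
  queue-2 sheds 185 req/s: no online neighbours, lost.
Round 5 — db-m crashes.
  db-m sheds 165 req/s: no online neighbours, lost.
No further crashes.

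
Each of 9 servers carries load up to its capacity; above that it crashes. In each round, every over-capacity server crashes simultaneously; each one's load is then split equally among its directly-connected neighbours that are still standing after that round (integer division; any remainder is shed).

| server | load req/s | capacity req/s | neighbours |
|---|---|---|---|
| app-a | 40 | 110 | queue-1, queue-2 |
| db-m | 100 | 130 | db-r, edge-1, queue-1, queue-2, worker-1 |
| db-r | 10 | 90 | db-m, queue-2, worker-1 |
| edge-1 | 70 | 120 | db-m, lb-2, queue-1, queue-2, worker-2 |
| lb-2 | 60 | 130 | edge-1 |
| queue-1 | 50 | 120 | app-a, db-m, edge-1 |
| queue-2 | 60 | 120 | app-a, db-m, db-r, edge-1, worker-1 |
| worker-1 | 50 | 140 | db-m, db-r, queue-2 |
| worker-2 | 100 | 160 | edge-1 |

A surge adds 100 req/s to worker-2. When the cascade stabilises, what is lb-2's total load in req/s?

127

Round 1 — worker-2 at 200 > 160. worker-2 crashes.
  worker-2 sheds 200 req/s to edge-1: 200 each.
    edge-1: 70+200 = 270 > 120
Round 2 — edge-1 crashes.
  edge-1 sheds 270 req/s to db-m, lb-2, queue-1, queue-2: 67 each (2 lost).
    db-m: 100+67 = 167 > 130
    lb-2: 60+67 = 127 ≤ 130
    queue-1: 50+67 = 117 ≤ 120
    queue-2: 60+67 = 127 > 120
Round 3 — db-m, queue-2 crash.
  db-m sheds 167 req/s to db-r, queue-1, worker-1: 55 each (2 lost).
    db-r: 10+55 = 65 ≤ 90
    queue-1: 117+55 = 172 > 120
    worker-1: 50+55 = 105 ≤ 140
  queue-2 sheds 127 req/s to app-a, db-r, worker-1: 42 each (1 lost).
    app-a: 40+42 = 82 ≤ 110
    db-r: 65+42 = 107 > 90
    worker-1: 105+42 = 147 > 140
Round 4 — db-r, queue-1, worker-1 crash.
  db-r sheds 107 req/s: no online neighbours, lost.
  queue-1 sheds 172 req/s to app-a: 172 each.
    app-a: 82+172 = 254 > 110
  worker-1 sheds 147 req/s: no online neighbours, lost.
Round 5 — app-a crashes.
  app-a sheds 254 req/s: no online neighbours, lost.
No further crashes.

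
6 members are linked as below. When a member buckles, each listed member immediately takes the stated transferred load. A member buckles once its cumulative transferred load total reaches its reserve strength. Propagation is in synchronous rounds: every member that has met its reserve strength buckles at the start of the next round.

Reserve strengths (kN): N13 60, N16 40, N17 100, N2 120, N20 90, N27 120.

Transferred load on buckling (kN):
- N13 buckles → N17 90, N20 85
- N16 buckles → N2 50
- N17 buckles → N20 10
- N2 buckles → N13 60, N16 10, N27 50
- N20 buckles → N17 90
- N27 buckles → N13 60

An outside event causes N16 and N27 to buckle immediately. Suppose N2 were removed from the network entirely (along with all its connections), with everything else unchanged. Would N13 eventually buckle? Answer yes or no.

With N2 removed:
Round 1 — N16, N27 buckle (initial).
  N13: +60 → 60 ≥ 60
Round 2 — N13 buckles.
  N17: +90 → 90 < 100
  N20: +85 → 85 < 90
No further bucklings.

yes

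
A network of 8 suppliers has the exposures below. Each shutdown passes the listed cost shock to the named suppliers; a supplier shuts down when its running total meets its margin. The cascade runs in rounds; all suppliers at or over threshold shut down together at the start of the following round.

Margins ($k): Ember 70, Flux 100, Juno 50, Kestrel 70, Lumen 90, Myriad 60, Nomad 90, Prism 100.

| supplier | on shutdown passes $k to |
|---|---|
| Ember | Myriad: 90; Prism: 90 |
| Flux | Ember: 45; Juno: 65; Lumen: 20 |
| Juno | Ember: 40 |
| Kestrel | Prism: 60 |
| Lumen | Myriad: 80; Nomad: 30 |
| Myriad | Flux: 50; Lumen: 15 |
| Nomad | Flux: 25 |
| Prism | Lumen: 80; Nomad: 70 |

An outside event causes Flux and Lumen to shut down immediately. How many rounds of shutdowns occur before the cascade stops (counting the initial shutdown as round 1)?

3

Round 1 — Flux, Lumen shut down (initial).
  Ember: +45 → 45 < 70
  Juno: +65 → 65 ≥ 50
  Myriad: +80 → 80 ≥ 60
  Nomad: +30 → 30 < 90
Round 2 — Juno, Myriad shut down.
  Ember: +40 → 85 ≥ 70
Round 3 — Ember shuts down.
  Prism: +90 → 90 < 100
No further shutdowns.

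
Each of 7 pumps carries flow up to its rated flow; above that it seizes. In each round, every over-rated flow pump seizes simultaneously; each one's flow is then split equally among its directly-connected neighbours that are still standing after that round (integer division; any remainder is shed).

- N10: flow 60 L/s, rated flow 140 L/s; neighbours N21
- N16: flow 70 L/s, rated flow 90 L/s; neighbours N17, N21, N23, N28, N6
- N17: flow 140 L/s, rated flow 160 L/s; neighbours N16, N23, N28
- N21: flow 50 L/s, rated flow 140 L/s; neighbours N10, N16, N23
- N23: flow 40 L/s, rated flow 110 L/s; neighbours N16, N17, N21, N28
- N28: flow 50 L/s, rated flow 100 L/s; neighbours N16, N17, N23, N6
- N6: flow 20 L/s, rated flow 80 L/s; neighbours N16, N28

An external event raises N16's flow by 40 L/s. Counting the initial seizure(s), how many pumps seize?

7

Round 1 — N16 at 110 > 90. N16 seizes.
  N16 sheds 110 L/s to N17, N21, N23, N28, N6: 22 each.
    N17: 140+22 = 162 > 160
    N21: 50+22 = 72 ≤ 140
    N23: 40+22 = 62 ≤ 110
    N28: 50+22 = 72 ≤ 100
    N6: 20+22 = 42 ≤ 80
Round 2 — N17 seizes.
  N17 sheds 162 L/s to N23, N28: 81 each.
    N23: 62+81 = 143 > 110
    N28: 72+81 = 153 > 100
Round 3 — N23, N28 seize.
  N23 sheds 143 L/s to N21: 143 each.
    N21: 72+143 = 215 > 140
  N28 sheds 153 L/s to N6: 153 each.
    N6: 42+153 = 195 > 80
Round 4 — N21, N6 seize.
  N21 sheds 215 L/s to N10: 215 each.
    N10: 60+215 = 275 > 140
  N6 sheds 195 L/s: no online neighbours, lost.
Round 5 — N10 seizes.
  N10 sheds 275 L/s: no online neighbours, lost.
No further seizures.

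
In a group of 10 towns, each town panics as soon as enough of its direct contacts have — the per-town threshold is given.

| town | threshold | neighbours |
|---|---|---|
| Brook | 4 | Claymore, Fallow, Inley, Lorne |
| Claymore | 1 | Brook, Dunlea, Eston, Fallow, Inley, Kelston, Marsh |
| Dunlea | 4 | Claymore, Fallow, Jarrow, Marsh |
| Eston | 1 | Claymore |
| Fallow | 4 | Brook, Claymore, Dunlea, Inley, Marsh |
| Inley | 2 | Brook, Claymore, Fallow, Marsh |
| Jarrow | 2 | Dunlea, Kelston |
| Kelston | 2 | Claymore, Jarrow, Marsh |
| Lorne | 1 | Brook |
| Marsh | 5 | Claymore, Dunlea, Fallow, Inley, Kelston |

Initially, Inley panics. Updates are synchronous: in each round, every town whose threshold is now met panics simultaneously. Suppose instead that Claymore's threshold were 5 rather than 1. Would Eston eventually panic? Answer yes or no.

With Claymore's threshold at 5:
Round 1 — Inley panics (initial).
Round 2 — no new panics; cascade stops.

no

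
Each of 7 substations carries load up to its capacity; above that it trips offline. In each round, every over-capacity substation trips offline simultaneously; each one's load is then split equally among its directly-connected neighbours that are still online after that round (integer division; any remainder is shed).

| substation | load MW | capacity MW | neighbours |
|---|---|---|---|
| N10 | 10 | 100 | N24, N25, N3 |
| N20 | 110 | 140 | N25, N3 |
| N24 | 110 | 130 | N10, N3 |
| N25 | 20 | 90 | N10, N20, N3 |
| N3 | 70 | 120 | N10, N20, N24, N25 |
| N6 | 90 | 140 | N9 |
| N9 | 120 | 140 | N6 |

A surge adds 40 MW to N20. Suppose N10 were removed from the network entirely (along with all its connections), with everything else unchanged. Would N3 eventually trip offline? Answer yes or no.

With N10 removed:
Round 1 — N20 at 150 > 140. N20 trips offline.
  N20 sheds 150 MW to N25, N3: 75 each.
    N25: 20+75 = 95 > 90
    N3: 70+75 = 145 > 120
Round 2 — N25, N3 trip offline.
  N25 sheds 95 MW: no online neighbours, lost.
  N3 sheds 145 MW to N24: 145 each.
    N24: 110+145 = 255 > 130
Round 3 — N24 trips offline.
  N24 sheds 255 MW: no online neighbours, lost.
No further trips.

yes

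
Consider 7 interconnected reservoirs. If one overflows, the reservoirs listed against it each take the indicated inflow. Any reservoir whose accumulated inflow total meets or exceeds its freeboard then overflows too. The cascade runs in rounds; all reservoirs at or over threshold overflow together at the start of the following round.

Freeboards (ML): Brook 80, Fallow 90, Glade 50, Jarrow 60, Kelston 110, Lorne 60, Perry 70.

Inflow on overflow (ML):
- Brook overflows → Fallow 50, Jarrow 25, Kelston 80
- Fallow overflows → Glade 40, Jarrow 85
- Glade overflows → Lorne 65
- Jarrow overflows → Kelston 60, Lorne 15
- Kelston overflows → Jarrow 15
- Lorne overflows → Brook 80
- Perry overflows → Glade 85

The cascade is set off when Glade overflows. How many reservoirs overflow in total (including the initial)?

Round 1 — Glade overflows (initial).
  Lorne: +65 → 65 ≥ 60
Round 2 — Lorne overflows.
  Brook: +80 → 80 ≥ 80
Round 3 — Brook overflows.
  Fallow: +50 → 50 < 90
  Jarrow: +25 → 25 < 60
  Kelston: +80 → 80 < 110
No further overflows.

3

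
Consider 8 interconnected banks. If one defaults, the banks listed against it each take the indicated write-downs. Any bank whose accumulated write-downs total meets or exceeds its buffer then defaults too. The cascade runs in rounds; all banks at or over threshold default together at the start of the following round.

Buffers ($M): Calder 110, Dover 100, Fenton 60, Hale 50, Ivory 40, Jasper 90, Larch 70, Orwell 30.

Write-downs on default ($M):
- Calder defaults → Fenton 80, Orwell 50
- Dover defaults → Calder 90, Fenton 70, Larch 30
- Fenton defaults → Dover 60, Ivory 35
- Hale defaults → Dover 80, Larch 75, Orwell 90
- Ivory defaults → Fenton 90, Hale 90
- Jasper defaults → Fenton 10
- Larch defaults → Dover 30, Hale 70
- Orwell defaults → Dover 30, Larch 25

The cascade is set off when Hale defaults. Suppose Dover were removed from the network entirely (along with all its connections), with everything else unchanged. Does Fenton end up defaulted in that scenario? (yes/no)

no

With Dover removed:
Round 1 — Hale defaults (initial).
  Larch: +75 → 75 ≥ 70
  Orwell: +90 → 90 ≥ 30
Round 2 — Larch, Orwell default.
No further defaults.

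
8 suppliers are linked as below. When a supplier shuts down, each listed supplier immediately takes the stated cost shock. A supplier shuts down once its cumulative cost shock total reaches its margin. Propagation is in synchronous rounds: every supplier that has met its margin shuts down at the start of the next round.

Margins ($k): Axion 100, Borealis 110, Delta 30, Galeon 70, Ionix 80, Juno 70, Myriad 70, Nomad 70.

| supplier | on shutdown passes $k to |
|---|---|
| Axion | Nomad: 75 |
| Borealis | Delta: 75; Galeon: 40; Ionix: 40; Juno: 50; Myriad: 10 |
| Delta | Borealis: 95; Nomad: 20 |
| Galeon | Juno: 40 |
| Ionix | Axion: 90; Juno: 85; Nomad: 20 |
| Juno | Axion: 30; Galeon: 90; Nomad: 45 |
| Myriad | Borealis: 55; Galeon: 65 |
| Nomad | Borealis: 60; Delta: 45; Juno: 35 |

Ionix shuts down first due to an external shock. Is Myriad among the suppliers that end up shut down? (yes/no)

no

Round 1 — Ionix shuts down (initial).
  Axion: +90 → 90 < 100
  Juno: +85 → 85 ≥ 70
  Nomad: +20 → 20 < 70
Round 2 — Juno shuts down.
  Axion: +30 → 120 ≥ 100
  Galeon: +90 → 90 ≥ 70
  Nomad: +45 → 65 < 70
Round 3 — Axion, Galeon shut down.
  Nomad: +75 → 140 ≥ 70
Round 4 — Nomad shuts down.
  Borealis: +60 → 60 < 110
  Delta: +45 → 45 ≥ 30
Round 5 — Delta shuts down.
  Borealis: +95 → 155 ≥ 110
Round 6 — Borealis shuts down.
  Myriad: +10 → 10 < 70
No further shutdowns.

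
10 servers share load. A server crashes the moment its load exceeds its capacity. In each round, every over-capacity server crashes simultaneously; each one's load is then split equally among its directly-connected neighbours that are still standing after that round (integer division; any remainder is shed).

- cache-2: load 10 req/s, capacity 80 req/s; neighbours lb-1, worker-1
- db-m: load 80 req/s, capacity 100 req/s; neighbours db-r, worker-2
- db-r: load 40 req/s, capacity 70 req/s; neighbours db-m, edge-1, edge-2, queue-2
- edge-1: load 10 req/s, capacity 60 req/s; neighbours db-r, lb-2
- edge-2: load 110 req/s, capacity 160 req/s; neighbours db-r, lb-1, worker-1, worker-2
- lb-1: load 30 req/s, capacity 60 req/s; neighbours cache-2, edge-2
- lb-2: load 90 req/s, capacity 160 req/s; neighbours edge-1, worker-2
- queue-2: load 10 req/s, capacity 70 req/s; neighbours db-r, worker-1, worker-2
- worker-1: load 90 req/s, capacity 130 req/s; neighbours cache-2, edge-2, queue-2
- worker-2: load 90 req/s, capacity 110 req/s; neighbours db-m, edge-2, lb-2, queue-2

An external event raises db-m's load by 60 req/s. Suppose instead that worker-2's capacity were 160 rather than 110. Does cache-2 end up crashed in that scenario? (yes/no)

With worker-2's capacity at 160:
Round 1 — db-m at 140 > 100. db-m crashes.
  db-m sheds 140 req/s to db-r, worker-2: 70 each.
    db-r: 40+70 = 110 > 70
    worker-2: 90+70 = 160 ≤ 160
Round 2 — db-r crashes.
  db-r sheds 110 req/s to edge-1, edge-2, queue-2: 36 each (2 lost).
    edge-1: 10+36 = 46 ≤ 60
    edge-2: 110+36 = 146 ≤ 160
    queue-2: 10+36 = 46 ≤ 70
No further crashes.

no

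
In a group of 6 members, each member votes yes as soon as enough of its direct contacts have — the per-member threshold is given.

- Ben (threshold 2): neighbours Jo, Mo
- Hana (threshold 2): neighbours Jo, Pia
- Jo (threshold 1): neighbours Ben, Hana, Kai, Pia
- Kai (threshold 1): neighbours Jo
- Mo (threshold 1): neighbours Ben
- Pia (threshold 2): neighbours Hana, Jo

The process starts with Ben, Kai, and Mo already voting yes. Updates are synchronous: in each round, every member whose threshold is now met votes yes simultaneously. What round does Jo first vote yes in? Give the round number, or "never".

Round 1 — Ben, Kai, Mo vote yes (initial).
Round 2 — checking thresholds:
  Jo: 2 of 4 neighbours ≥ 1, votes yes.
Round 3 — no new yes votes; cascade stops.

2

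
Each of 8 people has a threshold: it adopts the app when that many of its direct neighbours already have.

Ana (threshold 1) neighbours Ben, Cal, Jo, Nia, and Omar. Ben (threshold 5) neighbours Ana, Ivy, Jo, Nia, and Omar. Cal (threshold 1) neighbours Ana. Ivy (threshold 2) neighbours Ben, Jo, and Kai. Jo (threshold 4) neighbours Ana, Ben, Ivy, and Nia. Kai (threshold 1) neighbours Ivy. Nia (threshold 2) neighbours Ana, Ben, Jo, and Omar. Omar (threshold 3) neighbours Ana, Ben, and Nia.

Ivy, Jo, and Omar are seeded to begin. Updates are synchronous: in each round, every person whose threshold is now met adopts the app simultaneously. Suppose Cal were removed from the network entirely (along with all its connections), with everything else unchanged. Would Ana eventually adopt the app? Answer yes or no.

yes

With Cal removed:
Round 1 — Ivy, Jo, Omar adopt the app (initial).
Round 2 — checking thresholds:
  Ana: 2 of 4 neighbours ≥ 1, adopts the app.
  Ben: 3 of 5 neighbours < 5, holds.
  Kai: 1 of 1 neighbours ≥ 1, adopts the app.
  Nia: 2 of 4 neighbours ≥ 2, adopts the app.
Round 3 — checking thresholds:
  Ben: 5 of 5 neighbours ≥ 5, adopts the app.
Round 4 — no new adoptions; cascade stops.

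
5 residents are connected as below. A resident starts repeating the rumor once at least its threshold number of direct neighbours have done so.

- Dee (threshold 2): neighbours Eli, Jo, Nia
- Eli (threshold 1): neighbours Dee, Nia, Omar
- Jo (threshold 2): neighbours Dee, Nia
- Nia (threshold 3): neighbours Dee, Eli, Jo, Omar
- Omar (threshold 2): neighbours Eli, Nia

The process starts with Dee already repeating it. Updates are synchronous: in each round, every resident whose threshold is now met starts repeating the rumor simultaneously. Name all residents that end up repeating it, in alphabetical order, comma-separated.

Dee, Eli

Round 1 — Dee starts repeating the rumor (initial).
Round 2 — checking thresholds:
  Eli: 1 of 3 neighbours ≥ 1, starts repeating the rumor.
  Jo: 1 of 2 neighbours < 2, holds.
  Nia: 1 of 4 neighbours < 3, holds.
Round 3 — no new spreads; cascade stops.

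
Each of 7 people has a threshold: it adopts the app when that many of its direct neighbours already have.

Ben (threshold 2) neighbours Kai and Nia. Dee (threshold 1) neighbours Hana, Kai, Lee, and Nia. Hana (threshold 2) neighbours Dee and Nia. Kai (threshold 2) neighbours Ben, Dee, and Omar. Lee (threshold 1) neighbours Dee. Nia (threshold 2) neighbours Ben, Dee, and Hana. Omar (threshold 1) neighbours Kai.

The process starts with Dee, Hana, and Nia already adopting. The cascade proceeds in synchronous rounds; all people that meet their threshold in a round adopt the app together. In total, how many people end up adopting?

Round 1 — Dee, Hana, Nia adopt the app (initial).
Round 2 — checking thresholds:
  Ben: 1 of 2 neighbours < 2, not yet.
  Kai: 1 of 3 neighbours < 2, not yet.
  Lee: 1 of 1 neighbours ≥ 1, adopts the app.
Round 3 — no new adoptions; cascade stops.

4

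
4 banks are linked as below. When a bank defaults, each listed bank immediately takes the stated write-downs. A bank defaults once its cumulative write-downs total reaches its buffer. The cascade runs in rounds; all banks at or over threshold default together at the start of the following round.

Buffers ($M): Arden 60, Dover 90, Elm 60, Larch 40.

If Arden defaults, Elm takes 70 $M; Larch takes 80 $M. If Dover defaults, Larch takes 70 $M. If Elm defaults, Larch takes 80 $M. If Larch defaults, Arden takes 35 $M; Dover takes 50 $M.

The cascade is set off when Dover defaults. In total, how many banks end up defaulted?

2

Round 1 — Dover defaults (initial).
  Larch: +70 → 70 ≥ 40
Round 2 — Larch defaults.
  Arden: +35 → 35 < 60
No further defaults.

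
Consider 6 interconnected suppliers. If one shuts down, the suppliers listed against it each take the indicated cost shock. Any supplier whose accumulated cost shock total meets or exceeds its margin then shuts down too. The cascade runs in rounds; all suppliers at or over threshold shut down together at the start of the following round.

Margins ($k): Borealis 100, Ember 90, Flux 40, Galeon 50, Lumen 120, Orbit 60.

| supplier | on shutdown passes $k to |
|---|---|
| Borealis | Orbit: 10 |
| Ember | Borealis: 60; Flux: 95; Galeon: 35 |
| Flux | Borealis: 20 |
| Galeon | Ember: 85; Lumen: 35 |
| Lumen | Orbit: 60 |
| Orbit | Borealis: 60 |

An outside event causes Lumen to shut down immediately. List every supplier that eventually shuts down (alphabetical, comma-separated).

Round 1 — Lumen shuts down (initial).
  Orbit: +60 → 60 ≥ 60
Round 2 — Orbit shuts down.
  Borealis: +60 → 60 < 100
No further shutdowns.

Lumen, Orbit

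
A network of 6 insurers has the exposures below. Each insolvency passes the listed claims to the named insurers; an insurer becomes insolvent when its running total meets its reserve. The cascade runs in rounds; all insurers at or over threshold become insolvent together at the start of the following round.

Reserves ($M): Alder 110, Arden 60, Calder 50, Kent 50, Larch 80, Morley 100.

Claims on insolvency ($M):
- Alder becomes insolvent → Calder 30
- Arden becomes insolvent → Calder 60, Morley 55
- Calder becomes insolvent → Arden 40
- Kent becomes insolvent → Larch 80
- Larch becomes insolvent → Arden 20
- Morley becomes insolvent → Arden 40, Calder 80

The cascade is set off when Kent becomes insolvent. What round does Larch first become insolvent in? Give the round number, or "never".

Round 1 — Kent becomes insolvent (initial).
  Larch: +80 → 80 ≥ 80
Round 2 — Larch becomes insolvent.
  Arden: +20 → 20 < 60
No further insolvencies.

2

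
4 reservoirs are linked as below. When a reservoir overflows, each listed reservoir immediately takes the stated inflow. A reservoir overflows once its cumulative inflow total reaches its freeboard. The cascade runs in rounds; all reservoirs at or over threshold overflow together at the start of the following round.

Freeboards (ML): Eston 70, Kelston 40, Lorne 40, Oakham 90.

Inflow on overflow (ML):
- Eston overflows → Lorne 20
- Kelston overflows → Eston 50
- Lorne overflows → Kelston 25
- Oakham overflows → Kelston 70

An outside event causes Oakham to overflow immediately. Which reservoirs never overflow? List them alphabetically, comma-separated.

Round 1 — Oakham overflows (initial).
  Kelston: +70 → 70 ≥ 40
Round 2 — Kelston overflows.
  Eston: +50 → 50 < 70
No further overflows.

Eston, Lorne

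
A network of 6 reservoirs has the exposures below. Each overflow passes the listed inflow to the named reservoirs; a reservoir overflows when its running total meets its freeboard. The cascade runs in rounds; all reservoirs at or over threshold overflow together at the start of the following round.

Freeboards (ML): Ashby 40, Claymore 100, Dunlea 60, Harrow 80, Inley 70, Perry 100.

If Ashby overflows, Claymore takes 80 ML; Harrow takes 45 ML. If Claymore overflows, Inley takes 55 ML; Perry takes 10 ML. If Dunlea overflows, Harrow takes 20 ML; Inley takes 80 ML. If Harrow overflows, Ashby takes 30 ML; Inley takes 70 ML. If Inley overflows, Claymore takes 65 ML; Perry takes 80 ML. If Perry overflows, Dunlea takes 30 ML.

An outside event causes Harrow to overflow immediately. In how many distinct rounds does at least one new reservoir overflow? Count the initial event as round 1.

Round 1 — Harrow overflows (initial).
  Ashby: +30 → 30 < 40
  Inley: +70 → 70 ≥ 70
Round 2 — Inley overflows.
  Claymore: +65 → 65 < 100
  Perry: +80 → 80 < 100
No further overflows.

2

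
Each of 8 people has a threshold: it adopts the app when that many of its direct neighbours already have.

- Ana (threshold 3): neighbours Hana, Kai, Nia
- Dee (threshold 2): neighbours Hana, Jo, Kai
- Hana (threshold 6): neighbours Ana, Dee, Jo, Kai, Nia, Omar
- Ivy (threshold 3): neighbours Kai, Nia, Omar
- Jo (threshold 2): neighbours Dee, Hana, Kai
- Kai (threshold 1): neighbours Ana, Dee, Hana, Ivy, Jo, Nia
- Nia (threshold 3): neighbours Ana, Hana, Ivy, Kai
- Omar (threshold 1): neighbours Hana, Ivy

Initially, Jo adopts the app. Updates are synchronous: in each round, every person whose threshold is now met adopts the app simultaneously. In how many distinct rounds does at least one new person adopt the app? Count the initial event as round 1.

3

Round 1 — Jo adopts the app (initial).
Round 2 — checking thresholds:
  Dee: 1 of 3 neighbours < 2, not yet.
  Hana: 1 of 6 neighbours < 6, not yet.
  Kai: 1 of 6 neighbours ≥ 1, adopts the app.
Round 3 — checking thresholds:
  Ana: 1 of 3 neighbours < 3, not yet.
  Dee: 2 of 3 neighbours ≥ 2, adopts the app.
  Hana: 2 of 6 neighbours < 6, not yet.
  Ivy: 1 of 3 neighbours < 3, not yet.
  Nia: 1 of 4 neighbours < 3, not yet.
Round 4 — no new adoptions; cascade stops.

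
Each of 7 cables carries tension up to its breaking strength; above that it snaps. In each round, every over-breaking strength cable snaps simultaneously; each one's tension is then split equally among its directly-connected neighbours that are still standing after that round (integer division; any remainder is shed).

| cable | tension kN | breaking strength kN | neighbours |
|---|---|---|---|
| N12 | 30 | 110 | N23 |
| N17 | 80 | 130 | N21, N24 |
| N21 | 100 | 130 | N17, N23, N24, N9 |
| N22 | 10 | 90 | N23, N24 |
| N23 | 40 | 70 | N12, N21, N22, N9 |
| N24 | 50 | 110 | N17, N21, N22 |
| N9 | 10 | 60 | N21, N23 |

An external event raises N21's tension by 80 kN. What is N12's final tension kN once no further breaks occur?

Round 1 — N21 at 180 > 130. N21 snaps.
  N21 sheds 180 kN to N17, N23, N24, N9: 45 each.
    N17: 80+45 = 125 ≤ 130
    N23: 40+45 = 85 > 70
    N24: 50+45 = 95 ≤ 110
    N9: 10+45 = 55 ≤ 60
Round 2 — N23 snaps.
  N23 sheds 85 kN to N12, N22, N9: 28 each (1 lost).
    N12: 30+28 = 58 ≤ 110
    N22: 10+28 = 38 ≤ 90
    N9: 55+28 = 83 > 60
Round 3 — N9 snaps.
  N9 sheds 83 kN: no online neighbours, lost.
No further breaks.

58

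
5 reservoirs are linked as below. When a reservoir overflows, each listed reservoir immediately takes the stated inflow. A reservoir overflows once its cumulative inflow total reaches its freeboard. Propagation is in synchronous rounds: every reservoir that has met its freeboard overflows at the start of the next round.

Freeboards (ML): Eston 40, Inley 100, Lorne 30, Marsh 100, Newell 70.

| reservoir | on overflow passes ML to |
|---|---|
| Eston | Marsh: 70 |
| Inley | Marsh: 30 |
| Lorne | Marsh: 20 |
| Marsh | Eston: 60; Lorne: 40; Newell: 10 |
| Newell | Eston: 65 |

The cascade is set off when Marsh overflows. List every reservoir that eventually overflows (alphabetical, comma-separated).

Round 1 — Marsh overflows (initial).
  Eston: +60 → 60 ≥ 40
  Lorne: +40 → 40 ≥ 30
  Newell: +10 → 10 < 70
Round 2 — Eston, Lorne overflow.
No further overflows.

Eston, Lorne, Marsh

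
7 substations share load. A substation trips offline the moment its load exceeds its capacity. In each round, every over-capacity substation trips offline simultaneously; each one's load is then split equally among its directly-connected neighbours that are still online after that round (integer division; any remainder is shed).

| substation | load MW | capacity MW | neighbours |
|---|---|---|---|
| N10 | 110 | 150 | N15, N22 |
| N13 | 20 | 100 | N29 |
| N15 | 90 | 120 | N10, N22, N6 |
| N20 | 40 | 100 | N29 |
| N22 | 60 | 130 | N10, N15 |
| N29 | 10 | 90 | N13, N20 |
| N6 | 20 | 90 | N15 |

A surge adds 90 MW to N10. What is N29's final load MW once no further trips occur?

Round 1 — N10 at 200 > 150. N10 trips offline.
  N10 sheds 200 MW to N15, N22: 100 each.
    N15: 90+100 = 190 > 120
    N22: 60+100 = 160 > 130
Round 2 — N15, N22 trip offline.
  N15 sheds 190 MW to N6: 190 each.
    N6: 20+190 = 210 > 90
  N22 sheds 160 MW: no online neighbours, lost.
Round 3 — N6 trips offline.
  N6 sheds 210 MW: no online neighbours, lost.
No further trips.

10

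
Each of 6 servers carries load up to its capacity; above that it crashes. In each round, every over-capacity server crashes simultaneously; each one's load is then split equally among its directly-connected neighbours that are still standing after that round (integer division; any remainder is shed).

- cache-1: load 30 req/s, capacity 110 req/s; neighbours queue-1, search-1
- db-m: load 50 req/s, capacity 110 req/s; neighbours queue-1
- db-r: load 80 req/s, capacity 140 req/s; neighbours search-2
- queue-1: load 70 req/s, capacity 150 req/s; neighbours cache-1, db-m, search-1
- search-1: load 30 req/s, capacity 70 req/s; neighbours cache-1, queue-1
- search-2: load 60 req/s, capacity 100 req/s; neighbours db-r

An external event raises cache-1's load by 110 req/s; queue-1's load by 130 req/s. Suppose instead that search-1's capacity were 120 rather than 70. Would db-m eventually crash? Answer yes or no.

With search-1's capacity at 120:
Round 1 — cache-1 at 140 > 110; queue-1 at 200 > 150. cache-1, queue-1 crash.
  cache-1 sheds 140 req/s to search-1: 140 each.
    search-1: 30+140 = 170 > 120
  queue-1 sheds 200 req/s to db-m, search-1: 100 each.
    db-m: 50+100 = 150 > 110
    search-1: 170+100 = 270 > 120
Round 2 — db-m, search-1 crash.
  db-m sheds 150 req/s: no online neighbours, lost.
  search-1 sheds 270 req/s: no online neighbours, lost.
No further crashes.

yes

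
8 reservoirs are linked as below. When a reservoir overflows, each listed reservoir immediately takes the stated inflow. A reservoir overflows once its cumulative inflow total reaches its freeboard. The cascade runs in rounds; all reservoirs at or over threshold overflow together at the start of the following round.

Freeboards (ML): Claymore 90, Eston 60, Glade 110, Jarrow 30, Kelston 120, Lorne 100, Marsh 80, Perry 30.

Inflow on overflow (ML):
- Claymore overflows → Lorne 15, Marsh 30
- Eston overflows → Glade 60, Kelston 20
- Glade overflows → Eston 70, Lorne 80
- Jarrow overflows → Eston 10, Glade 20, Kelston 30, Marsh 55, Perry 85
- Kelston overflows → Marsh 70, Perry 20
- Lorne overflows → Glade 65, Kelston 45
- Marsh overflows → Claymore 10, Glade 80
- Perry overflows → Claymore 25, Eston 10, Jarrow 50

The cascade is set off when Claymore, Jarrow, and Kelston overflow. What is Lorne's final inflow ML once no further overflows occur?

Round 1 — Claymore, Jarrow, Kelston overflow (initial).
  Eston: +10 → 10 < 60
  Glade: +20 → 20 < 110
  Lorne: +15 → 15 < 100
  Marsh: +30+55+70 → 155 ≥ 80
  Perry: +85+20 → 105 ≥ 30
Round 2 — Marsh, Perry overflow.
  Eston: +10 → 20 < 60
  Glade: +80 → 100 < 110
No further overflows.

15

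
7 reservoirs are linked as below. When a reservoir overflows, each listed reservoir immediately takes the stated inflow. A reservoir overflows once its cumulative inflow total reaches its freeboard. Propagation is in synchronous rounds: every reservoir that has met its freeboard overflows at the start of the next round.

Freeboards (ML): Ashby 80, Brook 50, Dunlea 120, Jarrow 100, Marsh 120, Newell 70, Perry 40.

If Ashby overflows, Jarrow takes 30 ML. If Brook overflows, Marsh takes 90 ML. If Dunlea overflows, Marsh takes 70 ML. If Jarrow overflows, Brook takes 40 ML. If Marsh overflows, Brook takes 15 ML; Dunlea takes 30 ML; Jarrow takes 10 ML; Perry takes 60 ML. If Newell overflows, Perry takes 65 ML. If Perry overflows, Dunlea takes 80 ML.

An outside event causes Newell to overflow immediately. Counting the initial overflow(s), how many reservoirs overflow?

Round 1 — Newell overflows (initial).
  Perry: +65 → 65 ≥ 40
Round 2 — Perry overflows.
  Dunlea: +80 → 80 < 120
No further overflows.

2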